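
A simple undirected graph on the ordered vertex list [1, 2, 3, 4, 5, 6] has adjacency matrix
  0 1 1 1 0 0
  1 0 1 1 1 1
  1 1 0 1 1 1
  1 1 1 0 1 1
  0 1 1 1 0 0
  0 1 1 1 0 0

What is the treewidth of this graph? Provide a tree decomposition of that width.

Treewidth 3.
One optimal decomposition is:
Bags: B1 = {2, 3, 4, 6}  B2 = {2, 3, 4, 5}  B3 = {1, 2, 3, 4}
Tree: B1–B2, B2–B3

Every bag has size at most 4, so the width is 4 − 1 = 3 and tw(G) ≤ 3. For the lower bound, the 4 vertices {1, 2, 3, 4} are pairwise adjacent, and any tree decomposition puts a clique entirely inside one bag — forcing width ≥ 3. Hence tw(G) = 3 exactly.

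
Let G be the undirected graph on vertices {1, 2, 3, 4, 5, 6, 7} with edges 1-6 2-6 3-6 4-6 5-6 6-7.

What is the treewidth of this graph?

1

A width-1 tree decomposition is:
Bags: B1 = {6, 7}  B2 = {2, 6}  B3 = {1, 6}  B4 = {5, 6}  B5 = {3, 6}  B6 = {4, 6}
Tree: B1–B2, B1–B3, B1–B4, B3–B5, B5–B6
The largest bag has 2 vertices, giving width 1; this decomposition certifies tw(G) ≤ 1. Any graph with an edge has treewidth ≥ 1, and G has the edge 6–7. The upper and lower bounds meet at 1, so that is the treewidth.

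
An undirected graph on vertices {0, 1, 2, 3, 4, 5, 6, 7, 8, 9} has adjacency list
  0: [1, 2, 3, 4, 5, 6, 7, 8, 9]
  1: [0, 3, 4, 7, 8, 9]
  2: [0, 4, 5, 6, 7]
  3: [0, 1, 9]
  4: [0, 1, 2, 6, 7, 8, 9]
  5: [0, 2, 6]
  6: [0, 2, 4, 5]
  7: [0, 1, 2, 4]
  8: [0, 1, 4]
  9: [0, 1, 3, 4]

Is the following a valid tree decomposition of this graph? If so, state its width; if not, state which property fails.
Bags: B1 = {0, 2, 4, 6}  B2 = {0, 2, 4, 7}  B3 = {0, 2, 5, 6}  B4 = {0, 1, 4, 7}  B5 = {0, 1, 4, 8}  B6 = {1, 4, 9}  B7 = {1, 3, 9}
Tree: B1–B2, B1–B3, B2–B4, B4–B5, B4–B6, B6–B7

A tree decomposition must satisfy three properties: every vertex lies in some bag; for every edge, both endpoints lie together in some bag; and for every vertex, the bags containing it form a connected subtree. Here edge (0,9) lies in no bag, so the decomposition is invalid.

No — edge (0,9) lies in no bag.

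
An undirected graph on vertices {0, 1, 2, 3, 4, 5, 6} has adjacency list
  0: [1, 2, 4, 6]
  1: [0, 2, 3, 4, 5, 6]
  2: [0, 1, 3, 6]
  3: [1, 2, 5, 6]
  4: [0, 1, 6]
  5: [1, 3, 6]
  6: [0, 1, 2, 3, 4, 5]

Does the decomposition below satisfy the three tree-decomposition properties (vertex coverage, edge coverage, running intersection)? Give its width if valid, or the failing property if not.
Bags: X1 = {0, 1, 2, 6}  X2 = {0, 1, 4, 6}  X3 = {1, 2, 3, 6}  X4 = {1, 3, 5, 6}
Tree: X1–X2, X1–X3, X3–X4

Yes; width 3.

Vertex coverage: the bags together contain {0, 1, 2, 3, 4, 5, 6}, the full vertex set. Edge coverage: each edge of G has both endpoints in at least one bag. Running intersection: for every vertex, the bags containing it form a connected subtree. All three properties hold, so this is a valid tree decomposition of width max|bag| − 1 = 3, and hence tw(G) ≤ 3.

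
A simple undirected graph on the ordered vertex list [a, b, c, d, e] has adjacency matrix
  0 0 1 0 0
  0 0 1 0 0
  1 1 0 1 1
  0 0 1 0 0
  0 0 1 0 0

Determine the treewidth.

A width-1 tree decomposition is:
Bags: B1 = {b, c}  B2 = {c, e}  B3 = {a, c}  B4 = {c, d}
Tree: B1–B2, B1–B3, B1–B4
Each bag holds 2 vertices, so the decomposition has width 1, which upper-bounds the treewidth. Any graph with an edge has treewidth ≥ 1, and G has the edge c–b. Combining the bounds, tw(G) = 1.

1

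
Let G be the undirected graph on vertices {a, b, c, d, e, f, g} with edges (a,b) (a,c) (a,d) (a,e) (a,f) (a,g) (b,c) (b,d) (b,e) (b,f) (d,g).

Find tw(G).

2

A width-2 tree decomposition is:
Bags: B1 = {a, b, c}  B2 = {a, b, d}  B3 = {a, b, f}  B4 = {a, b, e}  B5 = {a, d, g}
Tree: B1–B2, B1–B3, B3–B4, B2–B5
The largest bag has 3 vertices, giving width 2; this decomposition certifies tw(G) ≤ 2. On the other hand G contains the 3-clique {a, d, g}. A clique must lie in a single bag of any decomposition, so no decomposition can have width below 2. Hence tw(G) = 2 exactly.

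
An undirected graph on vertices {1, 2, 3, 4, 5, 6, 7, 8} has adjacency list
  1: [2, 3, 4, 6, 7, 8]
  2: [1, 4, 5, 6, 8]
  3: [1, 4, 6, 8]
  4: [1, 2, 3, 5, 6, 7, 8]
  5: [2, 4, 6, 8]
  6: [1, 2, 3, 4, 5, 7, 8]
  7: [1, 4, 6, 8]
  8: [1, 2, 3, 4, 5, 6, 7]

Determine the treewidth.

A width-4 tree decomposition is:
Bags: B1 = {1, 2, 4, 6, 8}  B2 = {1, 4, 6, 7, 8}  B3 = {2, 4, 5, 6, 8}  B4 = {1, 3, 4, 6, 8}
Tree: B1–B2, B1–B3, B1–B4
Each bag holds 5 vertices, so the decomposition has width 4, which upper-bounds the treewidth. On the other hand G contains the 5-clique {1, 2, 4, 6, 8}. A clique must lie in a single bag of any decomposition, so no decomposition can have width below 4. Combining the bounds, tw(G) = 4.

4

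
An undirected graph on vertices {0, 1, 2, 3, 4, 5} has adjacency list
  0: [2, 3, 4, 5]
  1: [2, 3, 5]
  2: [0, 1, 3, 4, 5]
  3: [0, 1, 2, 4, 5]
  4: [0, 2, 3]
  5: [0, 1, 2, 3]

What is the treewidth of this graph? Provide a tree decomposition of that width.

Each bag holds 4 vertices, so the decomposition has width 3, which upper-bounds the treewidth. For the lower bound, the 4 vertices {0, 2, 3, 4} are pairwise adjacent, and any tree decomposition puts a clique entirely inside one bag — forcing width ≥ 3. Hence tw(G) = 3 exactly.

Treewidth 3.
One such decomposition:
Bags: B1 = {0, 2, 3, 5}  B2 = {0, 2, 3, 4}  B3 = {1, 2, 3, 5}
Tree: B1–B2, B1–B3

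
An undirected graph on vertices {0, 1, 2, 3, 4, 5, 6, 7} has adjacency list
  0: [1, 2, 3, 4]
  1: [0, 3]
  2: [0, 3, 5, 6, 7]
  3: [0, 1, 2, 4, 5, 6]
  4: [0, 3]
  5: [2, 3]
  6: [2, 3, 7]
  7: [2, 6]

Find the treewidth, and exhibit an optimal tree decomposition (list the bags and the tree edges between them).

Treewidth 2.
One optimal decomposition is:
Bags: B1 = {0, 2, 3}  B2 = {0, 1, 3}  B3 = {0, 3, 4}  B4 = {2, 3, 5}  B5 = {2, 3, 6}  B6 = {2, 6, 7}
Tree: B1–B2, B1–B3, B1–B4, B1–B5, B5–B6

Every bag has size at most 3, so the width is 3 − 1 = 2 and tw(G) ≤ 2. For the lower bound, the 3 vertices {0, 1, 3} are pairwise adjacent, and any tree decomposition puts a clique entirely inside one bag — forcing width ≥ 2. Hence tw(G) = 2 exactly.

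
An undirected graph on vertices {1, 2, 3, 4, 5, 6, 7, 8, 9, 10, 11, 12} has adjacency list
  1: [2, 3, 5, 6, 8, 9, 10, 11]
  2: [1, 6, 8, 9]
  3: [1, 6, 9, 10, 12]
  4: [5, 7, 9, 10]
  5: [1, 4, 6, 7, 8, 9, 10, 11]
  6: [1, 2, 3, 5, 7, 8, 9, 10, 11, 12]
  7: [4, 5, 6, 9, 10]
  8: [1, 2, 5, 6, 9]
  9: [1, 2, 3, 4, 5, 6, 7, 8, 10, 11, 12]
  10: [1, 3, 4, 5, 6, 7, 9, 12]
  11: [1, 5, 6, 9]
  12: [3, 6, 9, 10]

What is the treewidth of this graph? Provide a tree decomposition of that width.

Treewidth 4.
Bags: B1 = {1, 5, 6, 9, 10}  B2 = {1, 3, 6, 9, 10}  B3 = {1, 5, 6, 8, 9}  B4 = {5, 6, 7, 9, 10}  B5 = {4, 5, 7, 9, 10}  B6 = {1, 2, 6, 8, 9}  B7 = {3, 6, 9, 10, 12}  B8 = {1, 5, 6, 9, 11}
Tree: B1–B2, B1–B3, B1–B4, B4–B5, B3–B6, B2–B7, B1–B8

Each bag holds 5 vertices, so the decomposition has width 4, which upper-bounds the treewidth. On the other hand G contains the 5-clique {4, 5, 7, 9, 10}. A clique must lie in a single bag of any decomposition, so no decomposition can have width below 4. The upper and lower bounds meet at 4, so that is the treewidth.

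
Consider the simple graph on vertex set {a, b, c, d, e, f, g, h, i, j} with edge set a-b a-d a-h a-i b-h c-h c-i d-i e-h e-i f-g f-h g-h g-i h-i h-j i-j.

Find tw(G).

2

A width-2 tree decomposition is:
Bags: B1 = {c, h, i}  B2 = {h, i, j}  B3 = {a, h, i}  B4 = {a, b, h}  B5 = {e, h, i}  B6 = {g, h, i}  B7 = {f, g, h}  B8 = {a, d, i}
Tree: B1–B2, B2–B3, B3–B4, B3–B5, B2–B6, B6–B7, B3–B8
Each bag holds 3 vertices, so the decomposition has width 2, which upper-bounds the treewidth. Conversely, {a, d, i} is a clique of size 3, and the vertices of any clique must share a bag in every tree decomposition; so some bag has ≥ 3 vertices and tw(G) ≥ 2. Combining the bounds, tw(G) = 2.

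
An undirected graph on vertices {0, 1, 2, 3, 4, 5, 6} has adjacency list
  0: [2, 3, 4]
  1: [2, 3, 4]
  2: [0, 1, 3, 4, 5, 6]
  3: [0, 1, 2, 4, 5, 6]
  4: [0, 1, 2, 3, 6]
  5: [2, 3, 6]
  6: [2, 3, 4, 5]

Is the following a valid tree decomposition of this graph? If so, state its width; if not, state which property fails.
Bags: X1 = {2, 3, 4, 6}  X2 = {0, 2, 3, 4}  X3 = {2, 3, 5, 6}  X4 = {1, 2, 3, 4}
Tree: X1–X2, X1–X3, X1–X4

Every vertex of G appears in some bag (union = {0, 1, 2, 3, 4, 5, 6}); every edge is covered by a bag; and for each vertex v the set of bags containing v is connected in the bag tree. The decomposition is therefore valid. The largest bag has 4 vertices, so the width is 3.

Yes; width 3.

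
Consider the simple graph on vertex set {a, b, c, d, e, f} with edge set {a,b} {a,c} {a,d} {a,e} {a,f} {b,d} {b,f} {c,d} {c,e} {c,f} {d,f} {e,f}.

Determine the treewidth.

A width-3 tree decomposition is:
Bags: B1 = {a, b, d, f}  B2 = {a, c, d, f}  B3 = {a, c, e, f}
Tree: B1–B2, B2–B3
Every bag has size at most 4, so the width is 4 − 1 = 3 and tw(G) ≤ 3. On the other hand G contains the 4-clique {a, c, d, f}. A clique must lie in a single bag of any decomposition, so no decomposition can have width below 3. The upper and lower bounds meet at 3, so that is the treewidth.

3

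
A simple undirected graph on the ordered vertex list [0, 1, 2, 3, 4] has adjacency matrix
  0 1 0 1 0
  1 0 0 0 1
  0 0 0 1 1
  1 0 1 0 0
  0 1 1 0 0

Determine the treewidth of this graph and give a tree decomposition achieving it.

Treewidth 2.
One such decomposition:
Bags: B1 = {2, 3, 4}  B2 = {0, 3, 4}  B3 = {0, 1, 4}
Tree: B1–B2, B2–B3

Each bag holds 3 vertices, so the decomposition has width 2, which upper-bounds the treewidth. Since 4–2–3–0–1–4 is a cycle in G, G is not acyclic. Forests are exactly the graphs of treewidth ≤ 1, so tw(G) ≥ 2. Therefore the treewidth is 2.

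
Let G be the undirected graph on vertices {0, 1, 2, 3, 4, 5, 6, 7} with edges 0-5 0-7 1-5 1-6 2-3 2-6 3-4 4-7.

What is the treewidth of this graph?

A width-2 tree decomposition is:
Bags: B1 = {1, 2, 6}  B2 = {1, 2, 5}  B3 = {0, 2, 5}  B4 = {0, 2, 7}  B5 = {2, 4, 7}  B6 = {2, 3, 4}
Tree: B1–B2, B2–B3, B3–B4, B4–B5, B5–B6
The largest bag has 3 vertices, giving width 2; this decomposition certifies tw(G) ≤ 2. For the lower bound, G contains the cycle 2–6–1–5–0–7–4–3–2, so G is not a forest; only forests have treewidth ≤ 1, hence tw(G) ≥ 2. Therefore the treewidth is 2.

2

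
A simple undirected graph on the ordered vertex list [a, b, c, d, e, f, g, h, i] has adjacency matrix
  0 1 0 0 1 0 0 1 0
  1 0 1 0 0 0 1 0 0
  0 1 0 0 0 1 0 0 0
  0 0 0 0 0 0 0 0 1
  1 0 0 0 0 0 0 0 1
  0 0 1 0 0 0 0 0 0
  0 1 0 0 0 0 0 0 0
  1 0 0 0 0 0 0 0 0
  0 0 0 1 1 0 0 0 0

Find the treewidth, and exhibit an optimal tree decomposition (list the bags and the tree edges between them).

Each bag holds 2 vertices, so the decomposition has width 1, which upper-bounds the treewidth. Any graph with an edge has treewidth ≥ 1, and G has the edge a–h. Therefore the treewidth is 1.

Treewidth 1.
Bags: B1 = {a, h}  B2 = {a, b}  B3 = {b, c}  B4 = {b, g}  B5 = {a, e}  B6 = {c, f}  B7 = {e, i}  B8 = {d, i}
Tree: B1–B2, B2–B3, B3–B4, B1–B5, B3–B6, B5–B7, B7–B8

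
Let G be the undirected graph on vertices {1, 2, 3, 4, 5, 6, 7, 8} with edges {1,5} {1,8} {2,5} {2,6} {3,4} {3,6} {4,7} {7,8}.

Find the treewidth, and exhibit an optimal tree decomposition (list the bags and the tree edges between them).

Treewidth 2.
One such decomposition:
Bags: B1 = {4, 7, 8}  B2 = {3, 4, 8}  B3 = {3, 6, 8}  B4 = {2, 6, 8}  B5 = {2, 5, 8}  B6 = {1, 5, 8}
Tree: B1–B2, B2–B3, B3–B4, B4–B5, B5–B6

Every bag has size at most 3, so the width is 3 − 1 = 2 and tw(G) ≤ 2. The edges 8–7–4–3–6–2–5–1–8 form a cycle, so G is not a tree and its treewidth is at least 2. The upper and lower bounds meet at 2, so that is the treewidth.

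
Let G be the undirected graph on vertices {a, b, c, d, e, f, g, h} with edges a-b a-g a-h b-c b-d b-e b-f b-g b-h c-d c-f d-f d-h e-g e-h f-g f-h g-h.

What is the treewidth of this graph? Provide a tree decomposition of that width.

Every bag has size at most 4, so the width is 4 − 1 = 3 and tw(G) ≤ 3. Conversely, {b, d, f, h} is a clique of size 4, and the vertices of any clique must share a bag in every tree decomposition; so some bag has ≥ 4 vertices and tw(G) ≥ 3. Combining the bounds, tw(G) = 3.

Treewidth 3.
One optimal decomposition is:
Bags: B1 = {b, e, g, h}  B2 = {b, f, g, h}  B3 = {b, d, f, h}  B4 = {b, c, d, f}  B5 = {a, b, g, h}
Tree: B1–B2, B2–B3, B3–B4, B2–B5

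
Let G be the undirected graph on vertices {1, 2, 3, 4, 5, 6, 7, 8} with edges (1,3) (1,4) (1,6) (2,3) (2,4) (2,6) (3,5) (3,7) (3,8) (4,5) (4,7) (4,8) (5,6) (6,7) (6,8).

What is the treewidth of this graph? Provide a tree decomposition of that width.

Each bag holds 4 vertices, so the decomposition has width 3, which upper-bounds the treewidth. For the lower bound: the 4 vertex sets {3,5}, {1,6}, {4}, {8} are disjoint, each induces a connected subgraph, and every pair is joined by at least one edge of G. Contracting each set to a single vertex therefore yields K_{4} as a minor, and since treewidth is minor-monotone, tw(G) ≥ tw(K_{4}) = 3. The upper and lower bounds meet at 3, so that is the treewidth.

Treewidth 3.
One optimal decomposition is:
Bags: B1 = {3, 4, 5, 6}  B2 = {1, 3, 4, 6}  B3 = {3, 4, 6, 8}  B4 = {3, 4, 6, 7}  B5 = {2, 3, 4, 6}
Tree: B1–B2, B2–B3, B3–B4, B4–B5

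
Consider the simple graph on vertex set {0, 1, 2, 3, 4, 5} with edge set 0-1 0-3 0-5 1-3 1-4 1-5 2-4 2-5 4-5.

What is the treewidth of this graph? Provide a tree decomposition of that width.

Every bag has size at most 3, so the width is 3 − 1 = 2 and tw(G) ≤ 2. Conversely, {0, 1, 3} is a clique of size 3, and the vertices of any clique must share a bag in every tree decomposition; so some bag has ≥ 3 vertices and tw(G) ≥ 2. Therefore the treewidth is 2.

Treewidth 2.
Bags: B1 = {0, 1, 5}  B2 = {1, 4, 5}  B3 = {2, 4, 5}  B4 = {0, 1, 3}
Tree: B1–B2, B2–B3, B1–B4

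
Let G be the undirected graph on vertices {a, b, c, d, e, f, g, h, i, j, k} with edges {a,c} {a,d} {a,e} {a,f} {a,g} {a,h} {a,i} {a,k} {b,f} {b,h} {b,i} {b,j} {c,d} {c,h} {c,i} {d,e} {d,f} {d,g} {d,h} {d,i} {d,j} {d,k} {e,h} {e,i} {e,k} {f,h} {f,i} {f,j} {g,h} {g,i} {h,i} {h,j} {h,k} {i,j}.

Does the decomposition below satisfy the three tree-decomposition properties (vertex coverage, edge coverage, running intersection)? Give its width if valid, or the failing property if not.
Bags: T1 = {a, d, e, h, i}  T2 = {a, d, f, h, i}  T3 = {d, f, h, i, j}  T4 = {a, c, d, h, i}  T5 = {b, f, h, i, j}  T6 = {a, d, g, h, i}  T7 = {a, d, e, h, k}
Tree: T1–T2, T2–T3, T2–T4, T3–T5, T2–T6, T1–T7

Every vertex of G appears in some bag (union = {a, b, c, d, e, f, g, h, i, j, k}); every edge is covered by a bag; and for each vertex v the set of bags containing v is connected in the bag tree. The decomposition is therefore valid. The largest bag has 5 vertices, so the width is 4.

Yes; width 4.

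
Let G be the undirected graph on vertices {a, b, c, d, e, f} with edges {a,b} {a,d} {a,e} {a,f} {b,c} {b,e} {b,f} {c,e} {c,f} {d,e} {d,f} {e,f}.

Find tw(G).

A width-3 tree decomposition is:
Bags: B1 = {a, d, e, f}  B2 = {a, b, e, f}  B3 = {b, c, e, f}
Tree: B1–B2, B2–B3
The largest bag has 4 vertices, giving width 3; this decomposition certifies tw(G) ≤ 3. For the lower bound, the 4 vertices {b, c, e, f} are pairwise adjacent, and any tree decomposition puts a clique entirely inside one bag — forcing width ≥ 3. The upper and lower bounds meet at 3, so that is the treewidth.

3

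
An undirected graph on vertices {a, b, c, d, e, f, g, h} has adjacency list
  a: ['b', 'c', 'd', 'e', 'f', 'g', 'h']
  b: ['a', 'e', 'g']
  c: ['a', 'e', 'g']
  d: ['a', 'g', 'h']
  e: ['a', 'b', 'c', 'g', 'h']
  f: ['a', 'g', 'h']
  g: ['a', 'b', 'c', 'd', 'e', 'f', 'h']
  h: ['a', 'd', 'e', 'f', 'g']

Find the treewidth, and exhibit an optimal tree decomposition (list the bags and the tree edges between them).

Treewidth 3.
One such decomposition:
Bags: B1 = {a, e, g, h}  B2 = {a, d, g, h}  B3 = {a, f, g, h}  B4 = {a, b, e, g}  B5 = {a, c, e, g}
Tree: B1–B2, B1–B3, B1–B4, B1–B5

The largest bag has 4 vertices, giving width 3; this decomposition certifies tw(G) ≤ 3. On the other hand G contains the 4-clique {a, d, g, h}. A clique must lie in a single bag of any decomposition, so no decomposition can have width below 3. Combining the bounds, tw(G) = 3.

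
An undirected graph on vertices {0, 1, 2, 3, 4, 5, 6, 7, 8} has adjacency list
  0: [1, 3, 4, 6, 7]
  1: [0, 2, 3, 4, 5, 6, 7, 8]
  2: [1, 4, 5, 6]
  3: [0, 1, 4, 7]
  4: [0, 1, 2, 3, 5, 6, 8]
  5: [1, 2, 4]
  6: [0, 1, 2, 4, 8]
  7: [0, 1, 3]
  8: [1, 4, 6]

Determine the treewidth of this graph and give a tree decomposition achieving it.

The largest bag has 4 vertices, giving width 3; this decomposition certifies tw(G) ≤ 3. For the lower bound, the 4 vertices {0, 1, 3, 4} are pairwise adjacent, and any tree decomposition puts a clique entirely inside one bag — forcing width ≥ 3. Combining the bounds, tw(G) = 3.

Treewidth 3.
One such decomposition:
Bags: B1 = {0, 1, 3, 7}  B2 = {0, 1, 3, 4}  B3 = {0, 1, 4, 6}  B4 = {1, 4, 6, 8}  B5 = {1, 2, 4, 6}  B6 = {1, 2, 4, 5}
Tree: B1–B2, B2–B3, B3–B4, B4–B5, B5–B6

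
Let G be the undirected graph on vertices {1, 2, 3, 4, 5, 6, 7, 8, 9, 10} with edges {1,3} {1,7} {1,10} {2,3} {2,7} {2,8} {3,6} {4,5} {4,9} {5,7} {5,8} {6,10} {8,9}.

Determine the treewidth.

2

A width-2 tree decomposition is:
Bags: B1 = {1, 6, 10}  B2 = {1, 3, 6}  B3 = {1, 3, 7}  B4 = {2, 3, 7}  B5 = {2, 5, 7}  B6 = {2, 5, 8}  B7 = {4, 5, 8}  B8 = {4, 8, 9}
Tree: B1–B2, B2–B3, B3–B4, B4–B5, B5–B6, B6–B7, B7–B8
The largest bag has 3 vertices, giving width 2; this decomposition certifies tw(G) ≤ 2. The edges 10–6–3–1–10 form a cycle, so G is not a tree and its treewidth is at least 2. Hence tw(G) = 2 exactly.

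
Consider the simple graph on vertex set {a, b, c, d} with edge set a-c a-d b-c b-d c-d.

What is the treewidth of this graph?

2

A width-2 tree decomposition is:
Bags: B1 = {a, c, d}  B2 = {b, c, d}
Tree: B1–B2
Each bag holds 3 vertices, so the decomposition has width 2, which upper-bounds the treewidth. For the lower bound, the 3 vertices {a, c, d} are pairwise adjacent, and any tree decomposition puts a clique entirely inside one bag — forcing width ≥ 2. Combining the bounds, tw(G) = 2.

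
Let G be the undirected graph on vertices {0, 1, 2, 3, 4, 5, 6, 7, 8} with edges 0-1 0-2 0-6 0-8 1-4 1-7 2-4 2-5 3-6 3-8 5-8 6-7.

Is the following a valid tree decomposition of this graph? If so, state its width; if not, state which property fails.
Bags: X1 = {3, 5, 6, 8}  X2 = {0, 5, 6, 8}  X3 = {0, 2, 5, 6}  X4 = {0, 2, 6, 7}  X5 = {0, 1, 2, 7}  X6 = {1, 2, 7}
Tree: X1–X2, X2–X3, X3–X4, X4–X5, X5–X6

No — vertex 4 appears in no bag.

A tree decomposition must satisfy three properties: every vertex lies in some bag; for every edge, both endpoints lie together in some bag; and for every vertex, the bags containing it form a connected subtree. Here vertex 4 appears in no bag, so the decomposition is invalid.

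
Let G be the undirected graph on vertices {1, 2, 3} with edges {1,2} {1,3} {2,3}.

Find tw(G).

A width-2 tree decomposition is:
Bags: B1 = {1, 2, 3}
Tree: (single bag)
A single bag containing all 3 vertices is trivially a valid decomposition of width 2. Conversely, {1, 2, 3} is a clique of size 3, and the vertices of any clique must share a bag in every tree decomposition; so some bag has ≥ 3 vertices and tw(G) ≥ 2. Combining the bounds, tw(G) = 2.

2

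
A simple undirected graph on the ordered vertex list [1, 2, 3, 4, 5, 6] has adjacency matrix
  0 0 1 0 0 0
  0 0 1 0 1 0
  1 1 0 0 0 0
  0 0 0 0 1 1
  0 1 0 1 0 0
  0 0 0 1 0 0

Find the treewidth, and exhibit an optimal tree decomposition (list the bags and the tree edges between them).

Each bag holds 2 vertices, so the decomposition has width 1, which upper-bounds the treewidth. Since G has at least one edge (e.g. 1–3), it is not an edgeless graph, so tw(G) ≥ 1. Combining the bounds, tw(G) = 1.

Treewidth 1.
One such decomposition:
Bags: B1 = {1, 3}  B2 = {2, 3}  B3 = {2, 5}  B4 = {4, 5}  B5 = {4, 6}
Tree: B1–B2, B2–B3, B3–B4, B4–B5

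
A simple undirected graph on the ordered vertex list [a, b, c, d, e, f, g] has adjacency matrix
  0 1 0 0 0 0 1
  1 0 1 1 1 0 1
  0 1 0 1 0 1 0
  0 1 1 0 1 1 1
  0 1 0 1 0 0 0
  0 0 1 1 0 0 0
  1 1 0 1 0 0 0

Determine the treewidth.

A width-2 tree decomposition is:
Bags: B1 = {c, d, f}  B2 = {b, c, d}  B3 = {b, d, g}  B4 = {b, d, e}  B5 = {a, b, g}
Tree: B1–B2, B2–B3, B2–B4, B3–B5
Every bag has size at most 3, so the width is 3 − 1 = 2 and tw(G) ≤ 2. For the lower bound, the 3 vertices {c, d, f} are pairwise adjacent, and any tree decomposition puts a clique entirely inside one bag — forcing width ≥ 2. Therefore the treewidth is 2.

2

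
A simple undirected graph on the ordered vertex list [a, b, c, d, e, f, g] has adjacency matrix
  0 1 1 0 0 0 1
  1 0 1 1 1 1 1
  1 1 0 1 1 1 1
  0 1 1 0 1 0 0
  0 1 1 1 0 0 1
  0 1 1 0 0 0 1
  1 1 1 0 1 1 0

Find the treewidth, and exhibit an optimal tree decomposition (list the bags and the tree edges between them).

Treewidth 3.
One such decomposition:
Bags: B1 = {a, b, c, g}  B2 = {b, c, e, g}  B3 = {b, c, d, e}  B4 = {b, c, f, g}
Tree: B1–B2, B2–B3, B2–B4

Every bag has size at most 4, so the width is 4 − 1 = 3 and tw(G) ≤ 3. For the lower bound, the 4 vertices {b, c, d, e} are pairwise adjacent, and any tree decomposition puts a clique entirely inside one bag — forcing width ≥ 3. The upper and lower bounds meet at 3, so that is the treewidth.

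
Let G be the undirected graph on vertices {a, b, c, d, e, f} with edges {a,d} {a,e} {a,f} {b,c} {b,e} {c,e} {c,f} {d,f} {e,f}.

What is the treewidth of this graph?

2

A width-2 tree decomposition is:
Bags: B1 = {a, e, f}  B2 = {a, d, f}  B3 = {c, e, f}  B4 = {b, c, e}
Tree: B1–B2, B1–B3, B3–B4
Every bag has size at most 3, so the width is 3 − 1 = 2 and tw(G) ≤ 2. Conversely, {a, d, f} is a clique of size 3, and the vertices of any clique must share a bag in every tree decomposition; so some bag has ≥ 3 vertices and tw(G) ≥ 2. The upper and lower bounds meet at 2, so that is the treewidth.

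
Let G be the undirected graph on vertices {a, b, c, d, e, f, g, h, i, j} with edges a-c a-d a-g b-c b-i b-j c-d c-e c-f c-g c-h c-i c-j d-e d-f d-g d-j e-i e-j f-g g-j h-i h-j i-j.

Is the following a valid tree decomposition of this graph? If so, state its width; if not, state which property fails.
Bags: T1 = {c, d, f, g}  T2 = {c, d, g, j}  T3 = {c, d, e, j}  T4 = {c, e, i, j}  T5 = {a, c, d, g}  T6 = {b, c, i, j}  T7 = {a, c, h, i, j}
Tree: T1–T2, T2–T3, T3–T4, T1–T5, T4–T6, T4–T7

No — bags containing vertex a are not connected in the tree.

A tree decomposition must satisfy three properties: every vertex lies in some bag; for every edge, both endpoints lie together in some bag; and for every vertex, the bags containing it form a connected subtree. Here bags containing vertex a are not connected in the tree, so the decomposition is invalid.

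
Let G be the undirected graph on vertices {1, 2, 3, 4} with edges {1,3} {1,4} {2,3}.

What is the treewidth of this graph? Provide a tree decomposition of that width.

Every bag has size at most 2, so the width is 2 − 1 = 1 and tw(G) ≤ 1. G has an edge, so its treewidth is at least 1. Hence tw(G) = 1 exactly.

Treewidth 1.
One optimal decomposition is:
Bags: B1 = {1, 4}  B2 = {1, 3}  B3 = {2, 3}
Tree: B1–B2, B2–B3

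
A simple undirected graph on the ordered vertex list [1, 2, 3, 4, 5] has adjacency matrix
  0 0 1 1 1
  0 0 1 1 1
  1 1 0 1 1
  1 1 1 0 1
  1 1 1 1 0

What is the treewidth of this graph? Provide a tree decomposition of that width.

Each bag holds 4 vertices, so the decomposition has width 3, which upper-bounds the treewidth. For the lower bound, the 4 vertices {1, 3, 4, 5} are pairwise adjacent, and any tree decomposition puts a clique entirely inside one bag — forcing width ≥ 3. Combining the bounds, tw(G) = 3.

Treewidth 3.
One such decomposition:
Bags: B1 = {1, 3, 4, 5}  B2 = {2, 3, 4, 5}
Tree: B1–B2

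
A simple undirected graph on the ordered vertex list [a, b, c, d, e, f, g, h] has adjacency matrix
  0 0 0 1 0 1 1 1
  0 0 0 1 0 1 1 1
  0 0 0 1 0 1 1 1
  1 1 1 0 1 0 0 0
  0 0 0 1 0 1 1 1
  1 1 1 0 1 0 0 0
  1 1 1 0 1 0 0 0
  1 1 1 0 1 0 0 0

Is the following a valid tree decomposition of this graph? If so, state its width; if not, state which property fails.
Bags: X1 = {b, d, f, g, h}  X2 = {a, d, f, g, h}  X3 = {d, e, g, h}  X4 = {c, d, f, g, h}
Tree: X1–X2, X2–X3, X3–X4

A tree decomposition must satisfy three properties: every vertex lies in some bag; for every edge, both endpoints lie together in some bag; and for every vertex, the bags containing it form a connected subtree. Here edge (f,e) lies in no bag, so the decomposition is invalid.

No — edge (f,e) lies in no bag.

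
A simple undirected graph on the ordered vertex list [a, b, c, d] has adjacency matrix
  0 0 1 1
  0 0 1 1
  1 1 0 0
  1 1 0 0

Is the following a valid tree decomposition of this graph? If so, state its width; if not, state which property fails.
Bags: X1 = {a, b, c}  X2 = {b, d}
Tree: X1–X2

No — edge (a,d) lies in no bag.

A tree decomposition must satisfy three properties: every vertex lies in some bag; for every edge, both endpoints lie together in some bag; and for every vertex, the bags containing it form a connected subtree. Here edge (a,d) lies in no bag, so the decomposition is invalid.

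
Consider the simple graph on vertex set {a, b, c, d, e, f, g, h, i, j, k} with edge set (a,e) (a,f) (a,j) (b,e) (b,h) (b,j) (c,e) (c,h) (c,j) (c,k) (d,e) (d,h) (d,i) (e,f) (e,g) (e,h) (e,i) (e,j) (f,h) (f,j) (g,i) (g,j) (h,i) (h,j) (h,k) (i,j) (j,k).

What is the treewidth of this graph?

A width-3 tree decomposition is:
Bags: B1 = {e, h, i, j}  B2 = {b, e, h, j}  B3 = {c, e, h, j}  B4 = {d, e, h, i}  B5 = {e, f, h, j}  B6 = {c, h, j, k}  B7 = {e, g, i, j}  B8 = {a, e, f, j}
Tree: B1–B2, B2–B3, B1–B4, B3–B5, B3–B6, B1–B7, B5–B8
The largest bag has 4 vertices, giving width 3; this decomposition certifies tw(G) ≤ 3. On the other hand G contains the 4-clique {d, e, h, i}. A clique must lie in a single bag of any decomposition, so no decomposition can have width below 3. Hence tw(G) = 3 exactly.

3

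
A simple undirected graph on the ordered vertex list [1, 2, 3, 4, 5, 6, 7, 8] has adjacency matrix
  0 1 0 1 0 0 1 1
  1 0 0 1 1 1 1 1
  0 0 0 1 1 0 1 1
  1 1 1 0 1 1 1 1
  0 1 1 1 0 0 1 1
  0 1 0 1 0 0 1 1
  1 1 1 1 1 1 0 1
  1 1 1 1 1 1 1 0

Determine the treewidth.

4

A width-4 tree decomposition is:
Bags: B1 = {2, 4, 5, 7, 8}  B2 = {3, 4, 5, 7, 8}  B3 = {2, 4, 6, 7, 8}  B4 = {1, 2, 4, 7, 8}
Tree: B1–B2, B1–B3, B1–B4
Each bag holds 5 vertices, so the decomposition has width 4, which upper-bounds the treewidth. On the other hand G contains the 5-clique {1, 2, 4, 7, 8}. A clique must lie in a single bag of any decomposition, so no decomposition can have width below 4. Hence tw(G) = 4 exactly.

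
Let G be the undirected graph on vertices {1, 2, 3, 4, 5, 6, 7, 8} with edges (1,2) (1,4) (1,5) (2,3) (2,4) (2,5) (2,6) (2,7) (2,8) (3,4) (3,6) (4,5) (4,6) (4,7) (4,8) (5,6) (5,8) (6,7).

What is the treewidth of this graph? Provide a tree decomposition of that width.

Treewidth 3.
One such decomposition:
Bags: B1 = {2, 4, 6, 7}  B2 = {2, 4, 5, 6}  B3 = {2, 3, 4, 6}  B4 = {1, 2, 4, 5}  B5 = {2, 4, 5, 8}
Tree: B1–B2, B1–B3, B2–B4, B4–B5

Every bag has size at most 4, so the width is 4 − 1 = 3 and tw(G) ≤ 3. On the other hand G contains the 4-clique {2, 3, 4, 6}. A clique must lie in a single bag of any decomposition, so no decomposition can have width below 3. Therefore the treewidth is 3.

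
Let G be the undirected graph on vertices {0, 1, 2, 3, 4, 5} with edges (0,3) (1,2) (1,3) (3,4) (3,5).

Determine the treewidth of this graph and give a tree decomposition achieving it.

Each bag holds 2 vertices, so the decomposition has width 1, which upper-bounds the treewidth. Any graph with an edge has treewidth ≥ 1, and G has the edge 3–0. Therefore the treewidth is 1.

Treewidth 1.
One such decomposition:
Bags: B1 = {0, 3}  B2 = {1, 3}  B3 = {1, 2}  B4 = {3, 4}  B5 = {3, 5}
Tree: B1–B2, B2–B3, B2–B4, B2–B5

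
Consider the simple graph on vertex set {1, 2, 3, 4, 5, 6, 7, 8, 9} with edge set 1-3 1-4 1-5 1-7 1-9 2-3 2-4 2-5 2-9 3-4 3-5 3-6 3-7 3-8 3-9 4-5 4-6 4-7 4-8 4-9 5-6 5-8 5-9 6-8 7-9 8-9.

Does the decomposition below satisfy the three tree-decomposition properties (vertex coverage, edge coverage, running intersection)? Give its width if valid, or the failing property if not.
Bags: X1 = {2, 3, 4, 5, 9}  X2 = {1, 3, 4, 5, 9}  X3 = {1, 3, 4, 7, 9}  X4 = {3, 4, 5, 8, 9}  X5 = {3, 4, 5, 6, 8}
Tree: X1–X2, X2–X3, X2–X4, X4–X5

Checking the three conditions: (i) the bags cover all of {1, 2, 3, 4, 5, 6, 7, 8, 9}; (ii) for each edge, some bag contains both endpoints; (iii) the bags containing any fixed vertex form a subtree. All hold, so the decomposition is valid with width 5 − 1 = 4.

Yes; width 4.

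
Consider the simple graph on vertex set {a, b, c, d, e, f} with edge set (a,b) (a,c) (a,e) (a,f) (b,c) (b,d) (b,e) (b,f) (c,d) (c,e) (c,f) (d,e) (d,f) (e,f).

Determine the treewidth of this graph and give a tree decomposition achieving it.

Treewidth 4.
One such decomposition:
Bags: B1 = {b, c, d, e, f}  B2 = {a, b, c, e, f}
Tree: B1–B2

Each bag holds 5 vertices, so the decomposition has width 4, which upper-bounds the treewidth. Conversely, {b, c, d, e, f} is a clique of size 5, and the vertices of any clique must share a bag in every tree decomposition; so some bag has ≥ 5 vertices and tw(G) ≥ 4. Combining the bounds, tw(G) = 4.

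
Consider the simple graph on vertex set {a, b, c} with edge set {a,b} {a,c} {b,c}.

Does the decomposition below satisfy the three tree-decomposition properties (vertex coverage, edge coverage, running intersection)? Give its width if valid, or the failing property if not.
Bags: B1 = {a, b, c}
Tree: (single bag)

Checking the three conditions: (i) the bags cover all of {a, b, c}; (ii) for each edge, some bag contains both endpoints; (iii) the bags containing any fixed vertex form a subtree. All hold, so the decomposition is valid with width 3 − 1 = 2.

Yes; width 2.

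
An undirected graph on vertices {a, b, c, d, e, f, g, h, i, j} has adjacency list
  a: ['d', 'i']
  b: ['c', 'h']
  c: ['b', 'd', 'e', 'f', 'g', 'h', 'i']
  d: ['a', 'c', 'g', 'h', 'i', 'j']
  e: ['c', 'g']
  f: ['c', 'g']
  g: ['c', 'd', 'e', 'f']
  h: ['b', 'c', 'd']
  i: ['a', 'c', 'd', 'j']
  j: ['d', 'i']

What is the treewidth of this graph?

A width-2 tree decomposition is:
Bags: B1 = {d, i, j}  B2 = {c, d, i}  B3 = {c, d, h}  B4 = {c, d, g}  B5 = {c, f, g}  B6 = {c, e, g}  B7 = {a, d, i}  B8 = {b, c, h}
Tree: B1–B2, B2–B3, B3–B4, B4–B5, B4–B6, B1–B7, B3–B8
Every bag has size at most 3, so the width is 3 − 1 = 2 and tw(G) ≤ 2. Conversely, {d, i, j} is a clique of size 3, and the vertices of any clique must share a bag in every tree decomposition; so some bag has ≥ 3 vertices and tw(G) ≥ 2. Hence tw(G) = 2 exactly.

2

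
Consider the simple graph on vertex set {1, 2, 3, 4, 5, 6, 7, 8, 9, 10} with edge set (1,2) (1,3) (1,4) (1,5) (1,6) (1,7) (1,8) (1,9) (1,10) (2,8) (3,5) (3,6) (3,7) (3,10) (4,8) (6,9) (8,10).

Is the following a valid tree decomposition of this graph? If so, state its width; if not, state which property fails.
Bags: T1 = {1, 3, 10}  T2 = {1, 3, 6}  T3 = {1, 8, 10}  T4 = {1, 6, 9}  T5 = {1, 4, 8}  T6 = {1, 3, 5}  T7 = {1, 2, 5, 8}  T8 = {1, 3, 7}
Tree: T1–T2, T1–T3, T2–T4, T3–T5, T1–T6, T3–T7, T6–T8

No — bags containing vertex 5 are not connected in the tree.

A tree decomposition must satisfy three properties: every vertex lies in some bag; for every edge, both endpoints lie together in some bag; and for every vertex, the bags containing it form a connected subtree. Here bags containing vertex 5 are not connected in the tree, so the decomposition is invalid.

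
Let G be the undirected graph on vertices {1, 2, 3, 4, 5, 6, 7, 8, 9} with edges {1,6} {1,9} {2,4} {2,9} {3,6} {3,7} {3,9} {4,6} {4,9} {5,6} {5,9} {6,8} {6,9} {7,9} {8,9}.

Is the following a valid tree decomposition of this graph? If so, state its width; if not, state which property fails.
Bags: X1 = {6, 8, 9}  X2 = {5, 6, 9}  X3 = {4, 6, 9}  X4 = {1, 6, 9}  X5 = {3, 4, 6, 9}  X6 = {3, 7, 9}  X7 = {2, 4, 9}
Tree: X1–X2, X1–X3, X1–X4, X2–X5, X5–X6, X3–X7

No — bags containing vertex 4 are not connected in the tree.

A tree decomposition must satisfy three properties: every vertex lies in some bag; for every edge, both endpoints lie together in some bag; and for every vertex, the bags containing it form a connected subtree. Here bags containing vertex 4 are not connected in the tree, so the decomposition is invalid.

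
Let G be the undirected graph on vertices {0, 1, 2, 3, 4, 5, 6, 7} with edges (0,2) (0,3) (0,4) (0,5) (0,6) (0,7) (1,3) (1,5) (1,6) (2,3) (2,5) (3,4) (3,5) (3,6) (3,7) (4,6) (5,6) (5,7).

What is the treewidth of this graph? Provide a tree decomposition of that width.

Treewidth 3.
One such decomposition:
Bags: B1 = {0, 3, 5, 6}  B2 = {0, 3, 4, 6}  B3 = {1, 3, 5, 6}  B4 = {0, 3, 5, 7}  B5 = {0, 2, 3, 5}
Tree: B1–B2, B1–B3, B1–B4, B1–B5

Every bag has size at most 4, so the width is 4 − 1 = 3 and tw(G) ≤ 3. On the other hand G contains the 4-clique {0, 3, 4, 6}. A clique must lie in a single bag of any decomposition, so no decomposition can have width below 3. Hence tw(G) = 3 exactly.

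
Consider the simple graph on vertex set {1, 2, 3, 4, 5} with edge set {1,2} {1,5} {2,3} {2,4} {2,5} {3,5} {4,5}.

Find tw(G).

2

A width-2 tree decomposition is:
Bags: B1 = {1, 2, 5}  B2 = {2, 3, 5}  B3 = {2, 4, 5}
Tree: B1–B2, B1–B3
The largest bag has 3 vertices, giving width 2; this decomposition certifies tw(G) ≤ 2. On the other hand G contains the 3-clique {1, 2, 5}. A clique must lie in a single bag of any decomposition, so no decomposition can have width below 2. Hence tw(G) = 2 exactly.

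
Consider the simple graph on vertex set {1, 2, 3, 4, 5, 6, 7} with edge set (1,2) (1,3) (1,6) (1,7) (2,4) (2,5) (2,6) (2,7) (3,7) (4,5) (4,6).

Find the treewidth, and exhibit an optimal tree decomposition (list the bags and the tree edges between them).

Every bag has size at most 3, so the width is 3 − 1 = 2 and tw(G) ≤ 2. Conversely, {1, 2, 6} is a clique of size 3, and the vertices of any clique must share a bag in every tree decomposition; so some bag has ≥ 3 vertices and tw(G) ≥ 2. Therefore the treewidth is 2.

Treewidth 2.
One optimal decomposition is:
Bags: B1 = {1, 2, 6}  B2 = {1, 2, 7}  B3 = {2, 4, 6}  B4 = {2, 4, 5}  B5 = {1, 3, 7}
Tree: B1–B2, B1–B3, B3–B4, B2–B5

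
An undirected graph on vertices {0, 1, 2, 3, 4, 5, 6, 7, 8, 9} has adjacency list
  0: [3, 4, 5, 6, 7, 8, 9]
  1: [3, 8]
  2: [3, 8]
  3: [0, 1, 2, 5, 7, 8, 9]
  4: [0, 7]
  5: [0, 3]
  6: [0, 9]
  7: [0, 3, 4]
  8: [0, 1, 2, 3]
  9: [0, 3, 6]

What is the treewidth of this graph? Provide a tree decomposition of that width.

Treewidth 2.
One optimal decomposition is:
Bags: B1 = {0, 3, 8}  B2 = {0, 3, 5}  B3 = {2, 3, 8}  B4 = {0, 3, 9}  B5 = {0, 3, 7}  B6 = {0, 6, 9}  B7 = {0, 4, 7}  B8 = {1, 3, 8}
Tree: B1–B2, B1–B3, B1–B4, B2–B5, B4–B6, B5–B7, B3–B8

The largest bag has 3 vertices, giving width 2; this decomposition certifies tw(G) ≤ 2. For the lower bound, the 3 vertices {0, 3, 8} are pairwise adjacent, and any tree decomposition puts a clique entirely inside one bag — forcing width ≥ 2. Combining the bounds, tw(G) = 2.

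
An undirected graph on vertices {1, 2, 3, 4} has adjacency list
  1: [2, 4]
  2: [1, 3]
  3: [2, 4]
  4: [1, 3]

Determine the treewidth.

A width-2 tree decomposition is:
Bags: B1 = {2, 3, 4}  B2 = {1, 2, 4}
Tree: B1–B2
Every bag has size at most 3, so the width is 3 − 1 = 2 and tw(G) ≤ 2. Since 4–3–2–1–4 is a cycle in G, G is not acyclic. Forests are exactly the graphs of treewidth ≤ 1, so tw(G) ≥ 2. Therefore the treewidth is 2.

2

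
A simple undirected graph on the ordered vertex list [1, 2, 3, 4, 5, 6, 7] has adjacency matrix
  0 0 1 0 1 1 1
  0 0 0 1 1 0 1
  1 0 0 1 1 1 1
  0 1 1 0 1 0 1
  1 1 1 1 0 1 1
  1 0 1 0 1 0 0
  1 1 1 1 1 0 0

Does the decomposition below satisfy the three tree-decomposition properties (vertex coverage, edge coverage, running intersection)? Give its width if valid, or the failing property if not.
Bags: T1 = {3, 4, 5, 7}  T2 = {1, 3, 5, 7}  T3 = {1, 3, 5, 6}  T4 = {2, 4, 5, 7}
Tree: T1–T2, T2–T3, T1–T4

Vertex coverage: the bags together contain {1, 2, 3, 4, 5, 6, 7}, the full vertex set. Edge coverage: each edge of G has both endpoints in at least one bag. Running intersection: for every vertex, the bags containing it form a connected subtree. All three properties hold, so this is a valid tree decomposition of width max|bag| − 1 = 3, and hence tw(G) ≤ 3.

Yes; width 3.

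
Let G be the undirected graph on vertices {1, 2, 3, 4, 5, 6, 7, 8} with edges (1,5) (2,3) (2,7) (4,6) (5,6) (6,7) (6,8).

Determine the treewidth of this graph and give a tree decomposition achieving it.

Every bag has size at most 2, so the width is 2 − 1 = 1 and tw(G) ≤ 1. G has an edge, so its treewidth is at least 1. Therefore the treewidth is 1.

Treewidth 1.
One such decomposition:
Bags: B1 = {2, 7}  B2 = {6, 7}  B3 = {6, 8}  B4 = {2, 3}  B5 = {5, 6}  B6 = {4, 6}  B7 = {1, 5}
Tree: B1–B2, B2–B3, B1–B4, B3–B5, B5–B6, B5–B7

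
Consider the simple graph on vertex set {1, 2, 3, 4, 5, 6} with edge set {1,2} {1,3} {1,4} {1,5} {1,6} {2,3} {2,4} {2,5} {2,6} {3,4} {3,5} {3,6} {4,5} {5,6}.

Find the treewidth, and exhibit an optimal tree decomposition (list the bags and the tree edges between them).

Each bag holds 5 vertices, so the decomposition has width 4, which upper-bounds the treewidth. On the other hand G contains the 5-clique {1, 2, 3, 4, 5}. A clique must lie in a single bag of any decomposition, so no decomposition can have width below 4. Therefore the treewidth is 4.

Treewidth 4.
One optimal decomposition is:
Bags: B1 = {1, 2, 3, 4, 5}  B2 = {1, 2, 3, 5, 6}
Tree: B1–B2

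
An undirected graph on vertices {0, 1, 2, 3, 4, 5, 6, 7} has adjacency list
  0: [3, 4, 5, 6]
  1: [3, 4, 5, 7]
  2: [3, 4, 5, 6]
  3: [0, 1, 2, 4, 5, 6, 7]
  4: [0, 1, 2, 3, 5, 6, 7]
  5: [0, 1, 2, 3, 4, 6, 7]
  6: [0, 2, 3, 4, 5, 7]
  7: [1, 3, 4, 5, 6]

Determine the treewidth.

4

A width-4 tree decomposition is:
Bags: B1 = {2, 3, 4, 5, 6}  B2 = {3, 4, 5, 6, 7}  B3 = {1, 3, 4, 5, 7}  B4 = {0, 3, 4, 5, 6}
Tree: B1–B2, B2–B3, B1–B4
Each bag holds 5 vertices, so the decomposition has width 4, which upper-bounds the treewidth. On the other hand G contains the 5-clique {1, 3, 4, 5, 7}. A clique must lie in a single bag of any decomposition, so no decomposition can have width below 4. Hence tw(G) = 4 exactly.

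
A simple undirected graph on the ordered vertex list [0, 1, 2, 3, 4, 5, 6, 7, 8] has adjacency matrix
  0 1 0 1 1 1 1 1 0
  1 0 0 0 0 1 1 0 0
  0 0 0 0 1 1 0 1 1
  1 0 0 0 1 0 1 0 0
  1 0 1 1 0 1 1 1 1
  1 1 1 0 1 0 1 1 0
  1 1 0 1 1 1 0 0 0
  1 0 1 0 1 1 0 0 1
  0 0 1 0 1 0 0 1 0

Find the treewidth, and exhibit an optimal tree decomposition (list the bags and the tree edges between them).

Every bag has size at most 4, so the width is 4 − 1 = 3 and tw(G) ≤ 3. For the lower bound, the 4 vertices {0, 1, 5, 6} are pairwise adjacent, and any tree decomposition puts a clique entirely inside one bag — forcing width ≥ 3. The upper and lower bounds meet at 3, so that is the treewidth.

Treewidth 3.
One such decomposition:
Bags: B1 = {0, 4, 5, 7}  B2 = {0, 4, 5, 6}  B3 = {0, 3, 4, 6}  B4 = {2, 4, 5, 7}  B5 = {2, 4, 7, 8}  B6 = {0, 1, 5, 6}
Tree: B1–B2, B2–B3, B1–B4, B4–B5, B2–B6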